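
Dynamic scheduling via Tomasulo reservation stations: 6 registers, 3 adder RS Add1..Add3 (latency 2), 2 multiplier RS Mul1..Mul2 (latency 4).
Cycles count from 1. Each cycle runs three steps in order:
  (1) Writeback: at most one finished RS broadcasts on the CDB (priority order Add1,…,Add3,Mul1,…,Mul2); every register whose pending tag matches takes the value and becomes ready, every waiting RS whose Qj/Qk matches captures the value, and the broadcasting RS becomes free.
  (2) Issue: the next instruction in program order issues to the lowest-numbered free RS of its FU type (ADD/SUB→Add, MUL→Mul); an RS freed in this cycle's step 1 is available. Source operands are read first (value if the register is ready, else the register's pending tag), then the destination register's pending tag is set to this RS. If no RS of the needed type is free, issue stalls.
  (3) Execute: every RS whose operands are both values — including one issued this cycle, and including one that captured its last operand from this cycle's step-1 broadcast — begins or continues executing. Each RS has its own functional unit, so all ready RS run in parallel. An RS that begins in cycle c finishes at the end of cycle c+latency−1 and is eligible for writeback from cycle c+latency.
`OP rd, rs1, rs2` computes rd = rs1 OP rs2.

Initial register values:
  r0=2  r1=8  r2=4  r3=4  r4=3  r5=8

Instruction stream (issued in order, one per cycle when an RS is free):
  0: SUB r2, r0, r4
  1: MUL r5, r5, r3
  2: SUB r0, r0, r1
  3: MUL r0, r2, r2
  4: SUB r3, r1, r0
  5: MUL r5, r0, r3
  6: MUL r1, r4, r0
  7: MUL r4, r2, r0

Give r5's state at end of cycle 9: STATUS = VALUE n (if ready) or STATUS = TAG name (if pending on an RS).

cycle 1: issue SUB r2<-Add1 // r0:2,r1:8,r2:Add1,r3:4,r4:3,r5:8
cycle 2: issue MUL r5<-Mul1 // r0:2,r1:8,r2:Add1,r3:4,r4:3,r5:Mul1
cycle 3: CDB Add1=-1; issue SUB r0<-Add1 // r0:Add1,r1:8,r2:-1,r3:4,r4:3,r5:Mul1
cycle 4: issue MUL r0<-Mul2 // r0:Mul2,r1:8,r2:-1,r3:4,r4:3,r5:Mul1
cycle 5: CDB Add1=-6; issue SUB r3<-Add1 // r0:Mul2,r1:8,r2:-1,r3:Add1,r4:3,r5:Mul1
cycle 6: CDB Mul1=32; issue MUL r5<-Mul1 // r0:Mul2,r1:8,r2:-1,r3:Add1,r4:3,r5:Mul1
cycle 7: stall // r0:Mul2,r1:8,r2:-1,r3:Add1,r4:3,r5:Mul1
cycle 8: CDB Mul2=1; issue MUL r1<-Mul2 // r0:1,r1:Mul2,r2:-1,r3:Add1,r4:3,r5:Mul1
cycle 9: stall // r0:1,r1:Mul2,r2:-1,r3:Add1,r4:3,r5:Mul1

STATUS = TAG Mul1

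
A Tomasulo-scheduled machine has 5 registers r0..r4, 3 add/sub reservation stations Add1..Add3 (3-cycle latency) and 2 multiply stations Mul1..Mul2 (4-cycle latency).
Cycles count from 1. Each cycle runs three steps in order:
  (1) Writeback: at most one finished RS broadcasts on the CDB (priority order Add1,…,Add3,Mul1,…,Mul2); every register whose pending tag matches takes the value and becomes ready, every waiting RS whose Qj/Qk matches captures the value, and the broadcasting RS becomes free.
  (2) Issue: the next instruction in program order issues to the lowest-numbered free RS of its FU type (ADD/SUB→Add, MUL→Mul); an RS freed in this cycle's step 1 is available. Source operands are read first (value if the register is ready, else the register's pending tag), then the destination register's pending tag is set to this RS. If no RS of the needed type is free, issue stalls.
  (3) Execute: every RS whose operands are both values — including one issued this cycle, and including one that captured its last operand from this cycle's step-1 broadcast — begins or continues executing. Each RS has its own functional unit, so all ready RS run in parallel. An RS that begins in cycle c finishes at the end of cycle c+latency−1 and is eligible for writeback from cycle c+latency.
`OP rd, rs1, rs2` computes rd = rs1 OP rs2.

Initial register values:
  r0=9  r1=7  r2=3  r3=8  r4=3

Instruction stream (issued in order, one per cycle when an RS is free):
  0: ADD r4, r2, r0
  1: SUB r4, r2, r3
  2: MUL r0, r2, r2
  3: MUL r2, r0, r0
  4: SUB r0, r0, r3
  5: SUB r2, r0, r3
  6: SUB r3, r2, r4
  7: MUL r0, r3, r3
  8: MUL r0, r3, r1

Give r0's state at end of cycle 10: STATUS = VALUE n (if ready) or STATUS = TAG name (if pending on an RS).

c1: issue ADD r4<-Add1 | r0:9,r1:7,r2:3,r3:8,r4:Add1
c2: issue SUB r4<-Add2 | r0:9,r1:7,r2:3,r3:8,r4:Add2
c3: issue MUL r0<-Mul1 | r0:Mul1,r1:7,r2:3,r3:8,r4:Add2
c4: CDB Add1=12; issue MUL r2<-Mul2 | r0:Mul1,r1:7,r2:Mul2,r3:8,r4:Add2
c5: CDB Add2=-5; issue SUB r0<-Add1 | r0:Add1,r1:7,r2:Mul2,r3:8,r4:-5
c6: issue SUB r2<-Add2 | r0:Add1,r1:7,r2:Add2,r3:8,r4:-5
c7: CDB Mul1=9; issue SUB r3<-Add3 | r0:Add1,r1:7,r2:Add2,r3:Add3,r4:-5
c8: issue MUL r0<-Mul1 | r0:Mul1,r1:7,r2:Add2,r3:Add3,r4:-5
c9: stall | r0:Mul1,r1:7,r2:Add2,r3:Add3,r4:-5
c10: CDB Add1=1; stall | r0:Mul1,r1:7,r2:Add2,r3:Add3,r4:-5

STATUS = TAG Mul1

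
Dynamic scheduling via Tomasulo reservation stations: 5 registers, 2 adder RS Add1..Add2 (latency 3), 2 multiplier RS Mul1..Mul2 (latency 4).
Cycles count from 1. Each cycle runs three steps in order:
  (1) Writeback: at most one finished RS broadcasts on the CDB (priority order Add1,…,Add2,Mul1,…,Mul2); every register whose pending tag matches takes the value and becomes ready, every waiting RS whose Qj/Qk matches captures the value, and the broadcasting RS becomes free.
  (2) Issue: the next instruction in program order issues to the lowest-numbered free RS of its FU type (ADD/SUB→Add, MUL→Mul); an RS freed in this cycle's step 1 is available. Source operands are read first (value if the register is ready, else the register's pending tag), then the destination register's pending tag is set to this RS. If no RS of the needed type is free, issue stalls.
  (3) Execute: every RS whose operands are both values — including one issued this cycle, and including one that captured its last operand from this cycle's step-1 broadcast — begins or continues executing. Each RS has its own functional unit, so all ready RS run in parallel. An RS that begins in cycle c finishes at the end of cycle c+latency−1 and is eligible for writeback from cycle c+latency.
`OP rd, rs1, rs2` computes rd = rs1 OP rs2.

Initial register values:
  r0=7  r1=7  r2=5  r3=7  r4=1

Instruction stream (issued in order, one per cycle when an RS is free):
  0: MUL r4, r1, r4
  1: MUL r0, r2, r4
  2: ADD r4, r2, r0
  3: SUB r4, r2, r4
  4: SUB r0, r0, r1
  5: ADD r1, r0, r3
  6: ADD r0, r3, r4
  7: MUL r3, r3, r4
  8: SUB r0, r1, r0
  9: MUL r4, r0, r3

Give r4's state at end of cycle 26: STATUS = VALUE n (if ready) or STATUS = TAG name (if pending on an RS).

STATUS = VALUE -15435

  c1: issue MUL r4<-Mul1  regs: r0:7,r1:7,r2:5,r3:7,r4:Mul1
  c2: issue MUL r0<-Mul2  regs: r0:Mul2,r1:7,r2:5,r3:7,r4:Mul1
  c3: issue ADD r4<-Add1  regs: r0:Mul2,r1:7,r2:5,r3:7,r4:Add1
  c4: issue SUB r4<-Add2  regs: r0:Mul2,r1:7,r2:5,r3:7,r4:Add2
  c5: CDB Mul1=7; stall  regs: r0:Mul2,r1:7,r2:5,r3:7,r4:Add2
  c6: stall  regs: r0:Mul2,r1:7,r2:5,r3:7,r4:Add2
  c7: stall  regs: r0:Mul2,r1:7,r2:5,r3:7,r4:Add2
  c8: stall  regs: r0:Mul2,r1:7,r2:5,r3:7,r4:Add2
  c9: CDB Mul2=35; stall  regs: r0:35,r1:7,r2:5,r3:7,r4:Add2
  c10: stall  regs: r0:35,r1:7,r2:5,r3:7,r4:Add2
  c11: stall  regs: r0:35,r1:7,r2:5,r3:7,r4:Add2
  c12: CDB Add1=40; issue SUB r0<-Add1  regs: r0:Add1,r1:7,r2:5,r3:7,r4:Add2
  c13: stall  regs: r0:Add1,r1:7,r2:5,r3:7,r4:Add2
  c14: stall  regs: r0:Add1,r1:7,r2:5,r3:7,r4:Add2
  c15: CDB Add1=28; issue ADD r1<-Add1  regs: r0:28,r1:Add1,r2:5,r3:7,r4:Add2
  c16: CDB Add2=-35; issue ADD r0<-Add2  regs: r0:Add2,r1:Add1,r2:5,r3:7,r4:-35
  c17: issue MUL r3<-Mul1  regs: r0:Add2,r1:Add1,r2:5,r3:Mul1,r4:-35
  c18: CDB Add1=35; issue SUB r0<-Add1  regs: r0:Add1,r1:35,r2:5,r3:Mul1,r4:-35
  c19: CDB Add2=-28; issue MUL r4<-Mul2  regs: r0:Add1,r1:35,r2:5,r3:Mul1,r4:Mul2
  c20: -  regs: r0:Add1,r1:35,r2:5,r3:Mul1,r4:Mul2
  c21: CDB Mul1=-245  regs: r0:Add1,r1:35,r2:5,r3:-245,r4:Mul2
  c22: CDB Add1=63  regs: r0:63,r1:35,r2:5,r3:-245,r4:Mul2
  c23: -  regs: r0:63,r1:35,r2:5,r3:-245,r4:Mul2
  c24: -  regs: r0:63,r1:35,r2:5,r3:-245,r4:Mul2
  c25: -  regs: r0:63,r1:35,r2:5,r3:-245,r4:Mul2
  c26: CDB Mul2=-15435  regs: r0:63,r1:35,r2:5,r3:-245,r4:-15435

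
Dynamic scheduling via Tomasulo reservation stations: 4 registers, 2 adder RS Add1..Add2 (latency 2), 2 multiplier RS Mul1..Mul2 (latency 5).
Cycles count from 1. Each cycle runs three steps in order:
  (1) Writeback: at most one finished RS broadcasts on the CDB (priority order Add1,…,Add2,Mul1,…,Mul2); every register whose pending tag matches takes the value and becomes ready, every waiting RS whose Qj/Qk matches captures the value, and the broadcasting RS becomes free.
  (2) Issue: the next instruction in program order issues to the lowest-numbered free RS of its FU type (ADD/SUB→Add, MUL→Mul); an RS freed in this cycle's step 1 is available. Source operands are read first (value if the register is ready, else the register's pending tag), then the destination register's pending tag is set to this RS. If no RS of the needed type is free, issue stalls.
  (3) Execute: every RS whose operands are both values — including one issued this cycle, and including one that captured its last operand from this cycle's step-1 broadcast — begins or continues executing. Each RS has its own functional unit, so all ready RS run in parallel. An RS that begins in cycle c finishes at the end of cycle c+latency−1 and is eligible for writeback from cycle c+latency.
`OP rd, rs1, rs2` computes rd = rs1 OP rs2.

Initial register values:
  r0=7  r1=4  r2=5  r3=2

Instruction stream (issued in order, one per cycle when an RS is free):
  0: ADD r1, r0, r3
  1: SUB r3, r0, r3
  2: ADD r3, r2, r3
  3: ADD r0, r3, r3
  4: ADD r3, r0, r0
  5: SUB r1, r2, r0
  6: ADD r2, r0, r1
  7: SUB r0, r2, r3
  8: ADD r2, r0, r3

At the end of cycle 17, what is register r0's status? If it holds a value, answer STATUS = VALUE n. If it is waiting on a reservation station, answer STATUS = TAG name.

STATUS = VALUE -35

c1: issue ADD r1<-Add1 | r0:7,r1:Add1,r2:5,r3:2
c2: issue SUB r3<-Add2 | r0:7,r1:Add1,r2:5,r3:Add2
c3: CDB Add1=9; issue ADD r3<-Add1 | r0:7,r1:9,r2:5,r3:Add1
c4: CDB Add2=5; issue ADD r0<-Add2 | r0:Add2,r1:9,r2:5,r3:Add1
c5: stall | r0:Add2,r1:9,r2:5,r3:Add1
c6: CDB Add1=10; issue ADD r3<-Add1 | r0:Add2,r1:9,r2:5,r3:Add1
c7: stall | r0:Add2,r1:9,r2:5,r3:Add1
c8: CDB Add2=20; issue SUB r1<-Add2 | r0:20,r1:Add2,r2:5,r3:Add1
c9: stall | r0:20,r1:Add2,r2:5,r3:Add1
c10: CDB Add1=40; issue ADD r2<-Add1 | r0:20,r1:Add2,r2:Add1,r3:40
c11: CDB Add2=-15; issue SUB r0<-Add2 | r0:Add2,r1:-15,r2:Add1,r3:40
c12: stall | r0:Add2,r1:-15,r2:Add1,r3:40
c13: CDB Add1=5; issue ADD r2<-Add1 | r0:Add2,r1:-15,r2:Add1,r3:40
c14: - | r0:Add2,r1:-15,r2:Add1,r3:40
c15: CDB Add2=-35 | r0:-35,r1:-15,r2:Add1,r3:40
c16: - | r0:-35,r1:-15,r2:Add1,r3:40
c17: CDB Add1=5 | r0:-35,r1:-15,r2:5,r3:40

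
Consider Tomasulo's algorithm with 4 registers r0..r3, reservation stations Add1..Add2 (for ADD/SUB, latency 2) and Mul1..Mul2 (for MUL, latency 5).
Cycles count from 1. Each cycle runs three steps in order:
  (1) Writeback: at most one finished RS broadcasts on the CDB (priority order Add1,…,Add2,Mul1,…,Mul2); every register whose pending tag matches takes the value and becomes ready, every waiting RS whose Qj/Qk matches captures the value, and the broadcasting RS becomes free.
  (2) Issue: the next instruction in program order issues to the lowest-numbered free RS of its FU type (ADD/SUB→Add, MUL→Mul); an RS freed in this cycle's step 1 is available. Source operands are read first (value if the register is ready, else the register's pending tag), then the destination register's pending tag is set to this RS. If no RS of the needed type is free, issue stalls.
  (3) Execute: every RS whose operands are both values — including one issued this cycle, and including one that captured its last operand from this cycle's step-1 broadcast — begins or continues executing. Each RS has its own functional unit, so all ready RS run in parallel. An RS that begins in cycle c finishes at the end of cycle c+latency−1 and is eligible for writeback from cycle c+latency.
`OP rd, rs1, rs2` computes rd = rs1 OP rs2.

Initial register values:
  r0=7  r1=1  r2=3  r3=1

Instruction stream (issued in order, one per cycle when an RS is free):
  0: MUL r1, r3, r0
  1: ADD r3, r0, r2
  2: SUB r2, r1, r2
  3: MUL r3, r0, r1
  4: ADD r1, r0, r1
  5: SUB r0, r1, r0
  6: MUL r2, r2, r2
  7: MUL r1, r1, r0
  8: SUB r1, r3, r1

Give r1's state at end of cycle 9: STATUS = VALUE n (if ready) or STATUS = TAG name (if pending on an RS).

STATUS = VALUE 14

  c1: issue MUL r1<-Mul1  regs: r0:7,r1:Mul1,r2:3,r3:1
  c2: issue ADD r3<-Add1  regs: r0:7,r1:Mul1,r2:3,r3:Add1
  c3: issue SUB r2<-Add2  regs: r0:7,r1:Mul1,r2:Add2,r3:Add1
  c4: CDB Add1=10; issue MUL r3<-Mul2  regs: r0:7,r1:Mul1,r2:Add2,r3:Mul2
  c5: issue ADD r1<-Add1  regs: r0:7,r1:Add1,r2:Add2,r3:Mul2
  c6: CDB Mul1=7; stall  regs: r0:7,r1:Add1,r2:Add2,r3:Mul2
  c7: stall  regs: r0:7,r1:Add1,r2:Add2,r3:Mul2
  c8: CDB Add1=14; issue SUB r0<-Add1  regs: r0:Add1,r1:14,r2:Add2,r3:Mul2
  c9: CDB Add2=4; issue MUL r2<-Mul1  regs: r0:Add1,r1:14,r2:Mul1,r3:Mul2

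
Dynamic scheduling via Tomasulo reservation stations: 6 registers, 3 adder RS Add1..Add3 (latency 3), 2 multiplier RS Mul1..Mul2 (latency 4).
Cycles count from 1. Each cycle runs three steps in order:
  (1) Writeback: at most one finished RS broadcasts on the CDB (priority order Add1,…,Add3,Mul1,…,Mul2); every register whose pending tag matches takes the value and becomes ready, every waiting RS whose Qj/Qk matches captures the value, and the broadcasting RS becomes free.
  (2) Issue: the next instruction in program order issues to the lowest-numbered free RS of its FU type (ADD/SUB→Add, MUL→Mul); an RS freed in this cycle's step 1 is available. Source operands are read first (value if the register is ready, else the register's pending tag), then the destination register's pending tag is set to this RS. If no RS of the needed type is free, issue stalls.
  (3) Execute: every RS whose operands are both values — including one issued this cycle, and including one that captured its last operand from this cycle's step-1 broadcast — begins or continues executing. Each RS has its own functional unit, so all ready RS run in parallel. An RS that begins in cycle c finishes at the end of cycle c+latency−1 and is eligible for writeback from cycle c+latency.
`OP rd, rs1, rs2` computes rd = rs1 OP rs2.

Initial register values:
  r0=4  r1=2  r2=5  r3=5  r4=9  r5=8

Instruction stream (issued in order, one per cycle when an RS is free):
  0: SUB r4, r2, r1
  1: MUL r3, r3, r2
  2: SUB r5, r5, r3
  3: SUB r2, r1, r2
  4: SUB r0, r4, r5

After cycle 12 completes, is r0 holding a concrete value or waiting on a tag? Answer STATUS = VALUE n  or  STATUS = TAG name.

  c1: issue SUB r4<-Add1  regs: r0:4,r1:2,r2:5,r3:5,r4:Add1,r5:8
  c2: issue MUL r3<-Mul1  regs: r0:4,r1:2,r2:5,r3:Mul1,r4:Add1,r5:8
  c3: issue SUB r5<-Add2  regs: r0:4,r1:2,r2:5,r3:Mul1,r4:Add1,r5:Add2
  c4: CDB Add1=3; issue SUB r2<-Add1  regs: r0:4,r1:2,r2:Add1,r3:Mul1,r4:3,r5:Add2
  c5: issue SUB r0<-Add3  regs: r0:Add3,r1:2,r2:Add1,r3:Mul1,r4:3,r5:Add2
  c6: CDB Mul1=25  regs: r0:Add3,r1:2,r2:Add1,r3:25,r4:3,r5:Add2
  c7: CDB Add1=-3  regs: r0:Add3,r1:2,r2:-3,r3:25,r4:3,r5:Add2
  c8: -  regs: r0:Add3,r1:2,r2:-3,r3:25,r4:3,r5:Add2
  c9: CDB Add2=-17  regs: r0:Add3,r1:2,r2:-3,r3:25,r4:3,r5:-17
  c10: -  regs: r0:Add3,r1:2,r2:-3,r3:25,r4:3,r5:-17
  c11: -  regs: r0:Add3,r1:2,r2:-3,r3:25,r4:3,r5:-17
  c12: CDB Add3=20  regs: r0:20,r1:2,r2:-3,r3:25,r4:3,r5:-17

STATUS = VALUE 20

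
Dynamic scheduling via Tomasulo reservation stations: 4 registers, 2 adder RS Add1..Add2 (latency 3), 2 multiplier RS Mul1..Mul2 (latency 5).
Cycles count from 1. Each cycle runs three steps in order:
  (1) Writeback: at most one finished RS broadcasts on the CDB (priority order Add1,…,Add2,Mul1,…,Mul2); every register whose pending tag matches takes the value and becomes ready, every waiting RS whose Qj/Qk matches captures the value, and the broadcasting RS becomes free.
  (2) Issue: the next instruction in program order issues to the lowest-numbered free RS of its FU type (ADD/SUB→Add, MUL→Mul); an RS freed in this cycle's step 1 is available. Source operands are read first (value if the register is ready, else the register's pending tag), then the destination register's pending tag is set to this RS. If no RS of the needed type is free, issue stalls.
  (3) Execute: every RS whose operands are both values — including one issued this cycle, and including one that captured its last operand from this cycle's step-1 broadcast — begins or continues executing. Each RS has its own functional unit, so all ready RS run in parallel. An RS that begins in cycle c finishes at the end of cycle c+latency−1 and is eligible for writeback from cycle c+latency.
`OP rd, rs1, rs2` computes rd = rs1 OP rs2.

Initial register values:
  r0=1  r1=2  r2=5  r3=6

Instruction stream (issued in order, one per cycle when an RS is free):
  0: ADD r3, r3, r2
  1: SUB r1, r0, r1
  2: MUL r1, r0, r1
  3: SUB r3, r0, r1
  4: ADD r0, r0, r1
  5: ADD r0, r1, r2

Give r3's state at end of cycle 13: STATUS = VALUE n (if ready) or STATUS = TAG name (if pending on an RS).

c1: issue ADD r3<-Add1 | r0:1,r1:2,r2:5,r3:Add1
c2: issue SUB r1<-Add2 | r0:1,r1:Add2,r2:5,r3:Add1
c3: issue MUL r1<-Mul1 | r0:1,r1:Mul1,r2:5,r3:Add1
c4: CDB Add1=11; issue SUB r3<-Add1 | r0:1,r1:Mul1,r2:5,r3:Add1
c5: CDB Add2=-1; issue ADD r0<-Add2 | r0:Add2,r1:Mul1,r2:5,r3:Add1
c6: stall | r0:Add2,r1:Mul1,r2:5,r3:Add1
c7: stall | r0:Add2,r1:Mul1,r2:5,r3:Add1
c8: stall | r0:Add2,r1:Mul1,r2:5,r3:Add1
c9: stall | r0:Add2,r1:Mul1,r2:5,r3:Add1
c10: CDB Mul1=-1; stall | r0:Add2,r1:-1,r2:5,r3:Add1
c11: stall | r0:Add2,r1:-1,r2:5,r3:Add1
c12: stall | r0:Add2,r1:-1,r2:5,r3:Add1
c13: CDB Add1=2; issue ADD r0<-Add1 | r0:Add1,r1:-1,r2:5,r3:2

STATUS = VALUE 2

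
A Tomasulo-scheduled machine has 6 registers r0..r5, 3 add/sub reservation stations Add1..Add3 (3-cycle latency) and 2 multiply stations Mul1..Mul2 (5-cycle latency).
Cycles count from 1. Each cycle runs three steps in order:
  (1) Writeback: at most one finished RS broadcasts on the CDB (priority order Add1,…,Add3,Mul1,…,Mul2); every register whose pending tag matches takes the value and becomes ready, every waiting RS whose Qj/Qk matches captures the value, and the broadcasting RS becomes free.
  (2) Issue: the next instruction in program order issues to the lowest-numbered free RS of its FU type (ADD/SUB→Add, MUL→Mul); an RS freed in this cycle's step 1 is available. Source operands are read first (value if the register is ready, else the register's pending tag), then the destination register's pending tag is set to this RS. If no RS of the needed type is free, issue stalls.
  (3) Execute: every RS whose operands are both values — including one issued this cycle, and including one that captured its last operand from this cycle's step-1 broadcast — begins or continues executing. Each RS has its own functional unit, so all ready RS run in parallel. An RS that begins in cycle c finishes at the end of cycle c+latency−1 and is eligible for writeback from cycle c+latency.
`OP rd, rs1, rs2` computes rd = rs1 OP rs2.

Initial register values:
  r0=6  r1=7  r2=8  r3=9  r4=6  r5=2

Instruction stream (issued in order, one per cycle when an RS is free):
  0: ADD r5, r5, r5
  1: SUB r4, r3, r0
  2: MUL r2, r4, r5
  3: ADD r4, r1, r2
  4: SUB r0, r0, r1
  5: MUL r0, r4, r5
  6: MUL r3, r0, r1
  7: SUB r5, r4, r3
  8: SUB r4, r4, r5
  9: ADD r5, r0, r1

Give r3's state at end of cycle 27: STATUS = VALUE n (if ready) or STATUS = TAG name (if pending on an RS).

c1: issue ADD r5<-Add1 | r0:6,r1:7,r2:8,r3:9,r4:6,r5:Add1
c2: issue SUB r4<-Add2 | r0:6,r1:7,r2:8,r3:9,r4:Add2,r5:Add1
c3: issue MUL r2<-Mul1 | r0:6,r1:7,r2:Mul1,r3:9,r4:Add2,r5:Add1
c4: CDB Add1=4; issue ADD r4<-Add1 | r0:6,r1:7,r2:Mul1,r3:9,r4:Add1,r5:4
c5: CDB Add2=3; issue SUB r0<-Add2 | r0:Add2,r1:7,r2:Mul1,r3:9,r4:Add1,r5:4
c6: issue MUL r0<-Mul2 | r0:Mul2,r1:7,r2:Mul1,r3:9,r4:Add1,r5:4
c7: stall | r0:Mul2,r1:7,r2:Mul1,r3:9,r4:Add1,r5:4
c8: CDB Add2=-1; stall | r0:Mul2,r1:7,r2:Mul1,r3:9,r4:Add1,r5:4
c9: stall | r0:Mul2,r1:7,r2:Mul1,r3:9,r4:Add1,r5:4
c10: CDB Mul1=12; issue MUL r3<-Mul1 | r0:Mul2,r1:7,r2:12,r3:Mul1,r4:Add1,r5:4
c11: issue SUB r5<-Add2 | r0:Mul2,r1:7,r2:12,r3:Mul1,r4:Add1,r5:Add2
c12: issue SUB r4<-Add3 | r0:Mul2,r1:7,r2:12,r3:Mul1,r4:Add3,r5:Add2
c13: CDB Add1=19; issue ADD r5<-Add1 | r0:Mul2,r1:7,r2:12,r3:Mul1,r4:Add3,r5:Add1
c14: - | r0:Mul2,r1:7,r2:12,r3:Mul1,r4:Add3,r5:Add1
c15: - | r0:Mul2,r1:7,r2:12,r3:Mul1,r4:Add3,r5:Add1
c16: - | r0:Mul2,r1:7,r2:12,r3:Mul1,r4:Add3,r5:Add1
c17: - | r0:Mul2,r1:7,r2:12,r3:Mul1,r4:Add3,r5:Add1
c18: CDB Mul2=76 | r0:76,r1:7,r2:12,r3:Mul1,r4:Add3,r5:Add1
c19: - | r0:76,r1:7,r2:12,r3:Mul1,r4:Add3,r5:Add1
c20: - | r0:76,r1:7,r2:12,r3:Mul1,r4:Add3,r5:Add1
c21: CDB Add1=83 | r0:76,r1:7,r2:12,r3:Mul1,r4:Add3,r5:83
c22: - | r0:76,r1:7,r2:12,r3:Mul1,r4:Add3,r5:83
c23: CDB Mul1=532 | r0:76,r1:7,r2:12,r3:532,r4:Add3,r5:83
c24: - | r0:76,r1:7,r2:12,r3:532,r4:Add3,r5:83
c25: - | r0:76,r1:7,r2:12,r3:532,r4:Add3,r5:83
c26: CDB Add2=-513 | r0:76,r1:7,r2:12,r3:532,r4:Add3,r5:83
c27: - | r0:76,r1:7,r2:12,r3:532,r4:Add3,r5:83

STATUS = VALUE 532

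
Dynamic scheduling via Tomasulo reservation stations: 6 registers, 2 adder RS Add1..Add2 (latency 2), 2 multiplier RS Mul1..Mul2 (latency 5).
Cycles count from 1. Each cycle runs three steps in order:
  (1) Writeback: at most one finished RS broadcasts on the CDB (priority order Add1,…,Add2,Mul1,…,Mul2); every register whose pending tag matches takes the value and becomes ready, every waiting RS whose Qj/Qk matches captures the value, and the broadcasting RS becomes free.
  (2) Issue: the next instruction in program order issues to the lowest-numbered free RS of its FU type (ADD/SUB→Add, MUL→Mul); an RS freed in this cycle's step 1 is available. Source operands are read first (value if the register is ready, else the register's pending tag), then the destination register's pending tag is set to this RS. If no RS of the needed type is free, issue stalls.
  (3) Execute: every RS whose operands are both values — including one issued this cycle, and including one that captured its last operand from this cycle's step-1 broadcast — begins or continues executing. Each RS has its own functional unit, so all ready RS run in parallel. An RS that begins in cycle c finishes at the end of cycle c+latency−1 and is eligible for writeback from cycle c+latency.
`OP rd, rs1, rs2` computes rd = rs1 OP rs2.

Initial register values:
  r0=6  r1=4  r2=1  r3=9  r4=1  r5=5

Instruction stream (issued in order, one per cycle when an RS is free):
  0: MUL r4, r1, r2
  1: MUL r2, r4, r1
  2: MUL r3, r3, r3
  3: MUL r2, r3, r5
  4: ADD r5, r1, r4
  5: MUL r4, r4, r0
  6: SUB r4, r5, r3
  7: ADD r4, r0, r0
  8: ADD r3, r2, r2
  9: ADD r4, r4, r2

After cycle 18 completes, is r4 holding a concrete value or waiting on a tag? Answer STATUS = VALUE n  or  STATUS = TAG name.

STATUS = TAG Add2

c1: issue MUL r4<-Mul1 | r0:6,r1:4,r2:1,r3:9,r4:Mul1,r5:5
c2: issue MUL r2<-Mul2 | r0:6,r1:4,r2:Mul2,r3:9,r4:Mul1,r5:5
c3: stall | r0:6,r1:4,r2:Mul2,r3:9,r4:Mul1,r5:5
c4: stall | r0:6,r1:4,r2:Mul2,r3:9,r4:Mul1,r5:5
c5: stall | r0:6,r1:4,r2:Mul2,r3:9,r4:Mul1,r5:5
c6: CDB Mul1=4; issue MUL r3<-Mul1 | r0:6,r1:4,r2:Mul2,r3:Mul1,r4:4,r5:5
c7: stall | r0:6,r1:4,r2:Mul2,r3:Mul1,r4:4,r5:5
c8: stall | r0:6,r1:4,r2:Mul2,r3:Mul1,r4:4,r5:5
c9: stall | r0:6,r1:4,r2:Mul2,r3:Mul1,r4:4,r5:5
c10: stall | r0:6,r1:4,r2:Mul2,r3:Mul1,r4:4,r5:5
c11: CDB Mul1=81; issue MUL r2<-Mul1 | r0:6,r1:4,r2:Mul1,r3:81,r4:4,r5:5
c12: CDB Mul2=16; issue ADD r5<-Add1 | r0:6,r1:4,r2:Mul1,r3:81,r4:4,r5:Add1
c13: issue MUL r4<-Mul2 | r0:6,r1:4,r2:Mul1,r3:81,r4:Mul2,r5:Add1
c14: CDB Add1=8; issue SUB r4<-Add1 | r0:6,r1:4,r2:Mul1,r3:81,r4:Add1,r5:8
c15: issue ADD r4<-Add2 | r0:6,r1:4,r2:Mul1,r3:81,r4:Add2,r5:8
c16: CDB Add1=-73; issue ADD r3<-Add1 | r0:6,r1:4,r2:Mul1,r3:Add1,r4:Add2,r5:8
c17: CDB Add2=12; issue ADD r4<-Add2 | r0:6,r1:4,r2:Mul1,r3:Add1,r4:Add2,r5:8
c18: CDB Mul1=405 | r0:6,r1:4,r2:405,r3:Add1,r4:Add2,r5:8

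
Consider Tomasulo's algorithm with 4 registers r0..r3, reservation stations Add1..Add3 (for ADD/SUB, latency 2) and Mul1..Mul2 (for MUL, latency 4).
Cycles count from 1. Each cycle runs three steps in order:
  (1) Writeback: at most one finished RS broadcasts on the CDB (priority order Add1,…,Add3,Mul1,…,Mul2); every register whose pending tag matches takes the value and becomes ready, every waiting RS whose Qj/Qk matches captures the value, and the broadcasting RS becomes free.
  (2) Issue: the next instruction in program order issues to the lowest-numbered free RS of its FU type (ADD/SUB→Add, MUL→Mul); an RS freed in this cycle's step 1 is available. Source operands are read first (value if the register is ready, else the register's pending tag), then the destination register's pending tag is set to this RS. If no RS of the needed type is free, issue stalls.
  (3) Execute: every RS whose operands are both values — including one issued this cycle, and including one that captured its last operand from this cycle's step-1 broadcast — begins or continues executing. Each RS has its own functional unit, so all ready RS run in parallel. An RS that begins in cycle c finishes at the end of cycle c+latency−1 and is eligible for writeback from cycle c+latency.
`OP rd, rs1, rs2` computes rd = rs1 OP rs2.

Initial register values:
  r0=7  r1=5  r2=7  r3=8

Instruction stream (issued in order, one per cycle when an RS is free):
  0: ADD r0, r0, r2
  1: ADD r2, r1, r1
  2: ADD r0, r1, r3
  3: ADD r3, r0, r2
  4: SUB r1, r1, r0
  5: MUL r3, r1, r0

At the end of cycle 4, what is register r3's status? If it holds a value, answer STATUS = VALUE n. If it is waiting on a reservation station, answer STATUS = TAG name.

cycle 1: issue ADD r0<-Add1 // r0:Add1,r1:5,r2:7,r3:8
cycle 2: issue ADD r2<-Add2 // r0:Add1,r1:5,r2:Add2,r3:8
cycle 3: CDB Add1=14; issue ADD r0<-Add1 // r0:Add1,r1:5,r2:Add2,r3:8
cycle 4: CDB Add2=10; issue ADD r3<-Add2 // r0:Add1,r1:5,r2:10,r3:Add2

STATUS = TAG Add2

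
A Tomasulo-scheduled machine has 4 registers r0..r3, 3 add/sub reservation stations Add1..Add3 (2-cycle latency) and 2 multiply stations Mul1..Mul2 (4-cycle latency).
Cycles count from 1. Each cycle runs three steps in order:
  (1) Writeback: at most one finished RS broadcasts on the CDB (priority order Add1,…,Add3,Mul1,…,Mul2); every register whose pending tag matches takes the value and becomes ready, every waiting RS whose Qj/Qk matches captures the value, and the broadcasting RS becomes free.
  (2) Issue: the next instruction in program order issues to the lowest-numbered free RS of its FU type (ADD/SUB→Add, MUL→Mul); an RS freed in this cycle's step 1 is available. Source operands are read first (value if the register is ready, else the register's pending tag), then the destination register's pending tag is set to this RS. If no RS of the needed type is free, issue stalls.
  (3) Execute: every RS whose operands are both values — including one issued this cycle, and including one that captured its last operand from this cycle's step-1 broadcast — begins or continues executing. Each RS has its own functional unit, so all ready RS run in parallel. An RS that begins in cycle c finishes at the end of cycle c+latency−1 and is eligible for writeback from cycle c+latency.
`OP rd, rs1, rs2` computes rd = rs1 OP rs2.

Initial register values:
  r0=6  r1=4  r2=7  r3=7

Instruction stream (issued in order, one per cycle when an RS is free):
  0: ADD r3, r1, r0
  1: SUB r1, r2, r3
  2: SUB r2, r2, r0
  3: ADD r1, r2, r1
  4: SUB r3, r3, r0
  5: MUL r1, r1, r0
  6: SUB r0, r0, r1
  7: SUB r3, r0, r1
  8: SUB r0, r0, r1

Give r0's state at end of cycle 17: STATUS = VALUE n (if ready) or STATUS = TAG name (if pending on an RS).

c1: issue ADD r3<-Add1 | r0:6,r1:4,r2:7,r3:Add1
c2: issue SUB r1<-Add2 | r0:6,r1:Add2,r2:7,r3:Add1
c3: CDB Add1=10; issue SUB r2<-Add1 | r0:6,r1:Add2,r2:Add1,r3:10
c4: issue ADD r1<-Add3 | r0:6,r1:Add3,r2:Add1,r3:10
c5: CDB Add1=1; issue SUB r3<-Add1 | r0:6,r1:Add3,r2:1,r3:Add1
c6: CDB Add2=-3; issue MUL r1<-Mul1 | r0:6,r1:Mul1,r2:1,r3:Add1
c7: CDB Add1=4; issue SUB r0<-Add1 | r0:Add1,r1:Mul1,r2:1,r3:4
c8: CDB Add3=-2; issue SUB r3<-Add2 | r0:Add1,r1:Mul1,r2:1,r3:Add2
c9: issue SUB r0<-Add3 | r0:Add3,r1:Mul1,r2:1,r3:Add2
c10: - | r0:Add3,r1:Mul1,r2:1,r3:Add2
c11: - | r0:Add3,r1:Mul1,r2:1,r3:Add2
c12: CDB Mul1=-12 | r0:Add3,r1:-12,r2:1,r3:Add2
c13: - | r0:Add3,r1:-12,r2:1,r3:Add2
c14: CDB Add1=18 | r0:Add3,r1:-12,r2:1,r3:Add2
c15: - | r0:Add3,r1:-12,r2:1,r3:Add2
c16: CDB Add2=30 | r0:Add3,r1:-12,r2:1,r3:30
c17: CDB Add3=30 | r0:30,r1:-12,r2:1,r3:30

STATUS = VALUE 30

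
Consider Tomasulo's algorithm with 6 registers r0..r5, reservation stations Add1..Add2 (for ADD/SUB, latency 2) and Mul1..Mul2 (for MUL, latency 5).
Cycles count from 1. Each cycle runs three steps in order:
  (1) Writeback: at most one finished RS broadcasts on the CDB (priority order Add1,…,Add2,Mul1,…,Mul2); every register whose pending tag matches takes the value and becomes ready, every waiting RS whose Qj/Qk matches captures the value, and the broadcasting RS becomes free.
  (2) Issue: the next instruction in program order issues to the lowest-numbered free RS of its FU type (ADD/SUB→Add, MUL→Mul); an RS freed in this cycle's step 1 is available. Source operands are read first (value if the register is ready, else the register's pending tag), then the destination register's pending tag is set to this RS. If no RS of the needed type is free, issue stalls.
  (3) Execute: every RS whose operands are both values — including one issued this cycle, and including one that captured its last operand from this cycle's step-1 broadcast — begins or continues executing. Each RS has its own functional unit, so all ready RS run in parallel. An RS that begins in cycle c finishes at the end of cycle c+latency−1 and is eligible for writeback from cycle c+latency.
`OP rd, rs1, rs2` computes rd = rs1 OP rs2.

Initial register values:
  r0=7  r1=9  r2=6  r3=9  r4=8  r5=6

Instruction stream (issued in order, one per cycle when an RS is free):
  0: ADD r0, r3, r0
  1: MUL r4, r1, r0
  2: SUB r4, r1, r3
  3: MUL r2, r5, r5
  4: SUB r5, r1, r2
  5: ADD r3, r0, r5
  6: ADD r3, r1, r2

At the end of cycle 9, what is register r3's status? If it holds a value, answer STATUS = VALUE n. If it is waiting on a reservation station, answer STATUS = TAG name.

c1: issue ADD r0<-Add1 | r0:Add1,r1:9,r2:6,r3:9,r4:8,r5:6
c2: issue MUL r4<-Mul1 | r0:Add1,r1:9,r2:6,r3:9,r4:Mul1,r5:6
c3: CDB Add1=16; issue SUB r4<-Add1 | r0:16,r1:9,r2:6,r3:9,r4:Add1,r5:6
c4: issue MUL r2<-Mul2 | r0:16,r1:9,r2:Mul2,r3:9,r4:Add1,r5:6
c5: CDB Add1=0; issue SUB r5<-Add1 | r0:16,r1:9,r2:Mul2,r3:9,r4:0,r5:Add1
c6: issue ADD r3<-Add2 | r0:16,r1:9,r2:Mul2,r3:Add2,r4:0,r5:Add1
c7: stall | r0:16,r1:9,r2:Mul2,r3:Add2,r4:0,r5:Add1
c8: CDB Mul1=144; stall | r0:16,r1:9,r2:Mul2,r3:Add2,r4:0,r5:Add1
c9: CDB Mul2=36; stall | r0:16,r1:9,r2:36,r3:Add2,r4:0,r5:Add1

STATUS = TAG Add2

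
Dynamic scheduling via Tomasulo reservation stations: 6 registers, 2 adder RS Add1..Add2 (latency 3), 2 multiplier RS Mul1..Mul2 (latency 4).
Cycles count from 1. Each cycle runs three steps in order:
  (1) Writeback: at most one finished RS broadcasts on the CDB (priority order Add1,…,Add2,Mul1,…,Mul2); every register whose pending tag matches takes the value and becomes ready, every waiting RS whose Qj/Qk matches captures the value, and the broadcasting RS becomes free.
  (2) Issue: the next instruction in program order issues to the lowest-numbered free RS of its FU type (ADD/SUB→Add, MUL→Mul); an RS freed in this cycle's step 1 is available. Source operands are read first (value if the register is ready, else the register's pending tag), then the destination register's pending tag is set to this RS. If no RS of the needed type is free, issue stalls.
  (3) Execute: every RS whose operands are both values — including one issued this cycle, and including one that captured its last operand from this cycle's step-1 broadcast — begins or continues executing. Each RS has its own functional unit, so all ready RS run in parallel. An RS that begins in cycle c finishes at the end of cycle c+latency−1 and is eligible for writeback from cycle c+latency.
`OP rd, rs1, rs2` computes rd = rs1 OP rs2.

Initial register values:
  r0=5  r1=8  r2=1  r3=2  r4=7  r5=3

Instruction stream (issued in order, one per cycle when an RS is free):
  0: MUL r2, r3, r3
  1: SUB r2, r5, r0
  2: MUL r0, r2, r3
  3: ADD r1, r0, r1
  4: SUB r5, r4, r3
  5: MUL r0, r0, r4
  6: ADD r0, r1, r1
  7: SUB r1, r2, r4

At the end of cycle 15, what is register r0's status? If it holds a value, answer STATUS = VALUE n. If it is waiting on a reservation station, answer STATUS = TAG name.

STATUS = VALUE 8

cycle 1: issue MUL r2<-Mul1 // r0:5,r1:8,r2:Mul1,r3:2,r4:7,r5:3
cycle 2: issue SUB r2<-Add1 // r0:5,r1:8,r2:Add1,r3:2,r4:7,r5:3
cycle 3: issue MUL r0<-Mul2 // r0:Mul2,r1:8,r2:Add1,r3:2,r4:7,r5:3
cycle 4: issue ADD r1<-Add2 // r0:Mul2,r1:Add2,r2:Add1,r3:2,r4:7,r5:3
cycle 5: CDB Add1=-2; issue SUB r5<-Add1 // r0:Mul2,r1:Add2,r2:-2,r3:2,r4:7,r5:Add1
cycle 6: CDB Mul1=4; issue MUL r0<-Mul1 // r0:Mul1,r1:Add2,r2:-2,r3:2,r4:7,r5:Add1
cycle 7: stall // r0:Mul1,r1:Add2,r2:-2,r3:2,r4:7,r5:Add1
cycle 8: CDB Add1=5; issue ADD r0<-Add1 // r0:Add1,r1:Add2,r2:-2,r3:2,r4:7,r5:5
cycle 9: CDB Mul2=-4; stall // r0:Add1,r1:Add2,r2:-2,r3:2,r4:7,r5:5
cycle 10: stall // r0:Add1,r1:Add2,r2:-2,r3:2,r4:7,r5:5
cycle 11: stall // r0:Add1,r1:Add2,r2:-2,r3:2,r4:7,r5:5
cycle 12: CDB Add2=4; issue SUB r1<-Add2 // r0:Add1,r1:Add2,r2:-2,r3:2,r4:7,r5:5
cycle 13: CDB Mul1=-28 // r0:Add1,r1:Add2,r2:-2,r3:2,r4:7,r5:5
cycle 14: - // r0:Add1,r1:Add2,r2:-2,r3:2,r4:7,r5:5
cycle 15: CDB Add1=8 // r0:8,r1:Add2,r2:-2,r3:2,r4:7,r5:5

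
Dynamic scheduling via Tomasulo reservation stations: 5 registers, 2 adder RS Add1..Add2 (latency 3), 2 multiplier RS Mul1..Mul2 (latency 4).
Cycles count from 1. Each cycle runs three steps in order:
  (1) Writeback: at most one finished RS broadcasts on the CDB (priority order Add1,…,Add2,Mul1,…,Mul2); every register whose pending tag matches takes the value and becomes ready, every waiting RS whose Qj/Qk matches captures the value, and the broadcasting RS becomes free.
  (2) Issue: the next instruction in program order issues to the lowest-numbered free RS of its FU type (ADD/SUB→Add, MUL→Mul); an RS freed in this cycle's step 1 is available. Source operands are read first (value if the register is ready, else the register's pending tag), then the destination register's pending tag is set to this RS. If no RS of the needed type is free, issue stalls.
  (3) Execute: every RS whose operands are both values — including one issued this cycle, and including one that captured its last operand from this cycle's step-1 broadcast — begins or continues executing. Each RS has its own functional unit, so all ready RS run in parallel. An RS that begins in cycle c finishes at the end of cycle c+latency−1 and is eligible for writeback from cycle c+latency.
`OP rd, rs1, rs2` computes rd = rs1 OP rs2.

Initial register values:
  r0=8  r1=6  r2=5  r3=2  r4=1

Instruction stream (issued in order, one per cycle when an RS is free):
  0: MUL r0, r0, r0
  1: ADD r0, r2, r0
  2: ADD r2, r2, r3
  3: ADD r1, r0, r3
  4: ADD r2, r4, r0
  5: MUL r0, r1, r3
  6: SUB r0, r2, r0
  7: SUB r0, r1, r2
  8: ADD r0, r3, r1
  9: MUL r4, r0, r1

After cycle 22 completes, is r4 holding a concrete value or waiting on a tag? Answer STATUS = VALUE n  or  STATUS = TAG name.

STATUS = VALUE 5183

c1: issue MUL r0<-Mul1 | r0:Mul1,r1:6,r2:5,r3:2,r4:1
c2: issue ADD r0<-Add1 | r0:Add1,r1:6,r2:5,r3:2,r4:1
c3: issue ADD r2<-Add2 | r0:Add1,r1:6,r2:Add2,r3:2,r4:1
c4: stall | r0:Add1,r1:6,r2:Add2,r3:2,r4:1
c5: CDB Mul1=64; stall | r0:Add1,r1:6,r2:Add2,r3:2,r4:1
c6: CDB Add2=7; issue ADD r1<-Add2 | r0:Add1,r1:Add2,r2:7,r3:2,r4:1
c7: stall | r0:Add1,r1:Add2,r2:7,r3:2,r4:1
c8: CDB Add1=69; issue ADD r2<-Add1 | r0:69,r1:Add2,r2:Add1,r3:2,r4:1
c9: issue MUL r0<-Mul1 | r0:Mul1,r1:Add2,r2:Add1,r3:2,r4:1
c10: stall | r0:Mul1,r1:Add2,r2:Add1,r3:2,r4:1
c11: CDB Add1=70; issue SUB r0<-Add1 | r0:Add1,r1:Add2,r2:70,r3:2,r4:1
c12: CDB Add2=71; issue SUB r0<-Add2 | r0:Add2,r1:71,r2:70,r3:2,r4:1
c13: stall | r0:Add2,r1:71,r2:70,r3:2,r4:1
c14: stall | r0:Add2,r1:71,r2:70,r3:2,r4:1
c15: CDB Add2=1; issue ADD r0<-Add2 | r0:Add2,r1:71,r2:70,r3:2,r4:1
c16: CDB Mul1=142; issue MUL r4<-Mul1 | r0:Add2,r1:71,r2:70,r3:2,r4:Mul1
c17: - | r0:Add2,r1:71,r2:70,r3:2,r4:Mul1
c18: CDB Add2=73 | r0:73,r1:71,r2:70,r3:2,r4:Mul1
c19: CDB Add1=-72 | r0:73,r1:71,r2:70,r3:2,r4:Mul1
c20: - | r0:73,r1:71,r2:70,r3:2,r4:Mul1
c21: - | r0:73,r1:71,r2:70,r3:2,r4:Mul1
c22: CDB Mul1=5183 | r0:73,r1:71,r2:70,r3:2,r4:5183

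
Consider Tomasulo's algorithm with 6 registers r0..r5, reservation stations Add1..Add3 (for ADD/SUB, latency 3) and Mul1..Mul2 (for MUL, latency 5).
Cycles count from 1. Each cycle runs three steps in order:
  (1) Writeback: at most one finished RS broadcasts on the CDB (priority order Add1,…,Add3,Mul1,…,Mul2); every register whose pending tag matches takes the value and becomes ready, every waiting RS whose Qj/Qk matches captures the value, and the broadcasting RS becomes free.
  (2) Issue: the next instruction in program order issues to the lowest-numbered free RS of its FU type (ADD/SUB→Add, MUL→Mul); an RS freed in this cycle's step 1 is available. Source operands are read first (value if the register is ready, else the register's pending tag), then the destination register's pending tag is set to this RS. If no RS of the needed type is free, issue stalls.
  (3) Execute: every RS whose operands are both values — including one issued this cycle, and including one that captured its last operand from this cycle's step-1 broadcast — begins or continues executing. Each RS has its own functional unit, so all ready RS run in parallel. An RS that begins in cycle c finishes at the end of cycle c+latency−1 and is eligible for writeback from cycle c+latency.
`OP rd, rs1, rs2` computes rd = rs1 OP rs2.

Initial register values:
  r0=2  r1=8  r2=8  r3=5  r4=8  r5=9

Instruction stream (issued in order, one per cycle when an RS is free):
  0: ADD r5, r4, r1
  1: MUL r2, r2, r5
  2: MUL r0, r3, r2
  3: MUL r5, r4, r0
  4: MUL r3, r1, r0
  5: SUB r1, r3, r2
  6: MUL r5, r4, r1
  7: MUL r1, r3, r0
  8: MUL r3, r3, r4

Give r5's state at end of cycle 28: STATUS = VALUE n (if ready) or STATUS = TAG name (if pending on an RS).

c1: issue ADD r5<-Add1 | r0:2,r1:8,r2:8,r3:5,r4:8,r5:Add1
c2: issue MUL r2<-Mul1 | r0:2,r1:8,r2:Mul1,r3:5,r4:8,r5:Add1
c3: issue MUL r0<-Mul2 | r0:Mul2,r1:8,r2:Mul1,r3:5,r4:8,r5:Add1
c4: CDB Add1=16; stall | r0:Mul2,r1:8,r2:Mul1,r3:5,r4:8,r5:16
c5: stall | r0:Mul2,r1:8,r2:Mul1,r3:5,r4:8,r5:16
c6: stall | r0:Mul2,r1:8,r2:Mul1,r3:5,r4:8,r5:16
c7: stall | r0:Mul2,r1:8,r2:Mul1,r3:5,r4:8,r5:16
c8: stall | r0:Mul2,r1:8,r2:Mul1,r3:5,r4:8,r5:16
c9: CDB Mul1=128; issue MUL r5<-Mul1 | r0:Mul2,r1:8,r2:128,r3:5,r4:8,r5:Mul1
c10: stall | r0:Mul2,r1:8,r2:128,r3:5,r4:8,r5:Mul1
c11: stall | r0:Mul2,r1:8,r2:128,r3:5,r4:8,r5:Mul1
c12: stall | r0:Mul2,r1:8,r2:128,r3:5,r4:8,r5:Mul1
c13: stall | r0:Mul2,r1:8,r2:128,r3:5,r4:8,r5:Mul1
c14: CDB Mul2=640; issue MUL r3<-Mul2 | r0:640,r1:8,r2:128,r3:Mul2,r4:8,r5:Mul1
c15: issue SUB r1<-Add1 | r0:640,r1:Add1,r2:128,r3:Mul2,r4:8,r5:Mul1
c16: stall | r0:640,r1:Add1,r2:128,r3:Mul2,r4:8,r5:Mul1
c17: stall | r0:640,r1:Add1,r2:128,r3:Mul2,r4:8,r5:Mul1
c18: stall | r0:640,r1:Add1,r2:128,r3:Mul2,r4:8,r5:Mul1
c19: CDB Mul1=5120; issue MUL r5<-Mul1 | r0:640,r1:Add1,r2:128,r3:Mul2,r4:8,r5:Mul1
c20: CDB Mul2=5120; issue MUL r1<-Mul2 | r0:640,r1:Mul2,r2:128,r3:5120,r4:8,r5:Mul1
c21: stall | r0:640,r1:Mul2,r2:128,r3:5120,r4:8,r5:Mul1
c22: stall | r0:640,r1:Mul2,r2:128,r3:5120,r4:8,r5:Mul1
c23: CDB Add1=4992; stall | r0:640,r1:Mul2,r2:128,r3:5120,r4:8,r5:Mul1
c24: stall | r0:640,r1:Mul2,r2:128,r3:5120,r4:8,r5:Mul1
c25: CDB Mul2=3276800; issue MUL r3<-Mul2 | r0:640,r1:3276800,r2:128,r3:Mul2,r4:8,r5:Mul1
c26: - | r0:640,r1:3276800,r2:128,r3:Mul2,r4:8,r5:Mul1
c27: - | r0:640,r1:3276800,r2:128,r3:Mul2,r4:8,r5:Mul1
c28: CDB Mul1=39936 | r0:640,r1:3276800,r2:128,r3:Mul2,r4:8,r5:39936

STATUS = VALUE 39936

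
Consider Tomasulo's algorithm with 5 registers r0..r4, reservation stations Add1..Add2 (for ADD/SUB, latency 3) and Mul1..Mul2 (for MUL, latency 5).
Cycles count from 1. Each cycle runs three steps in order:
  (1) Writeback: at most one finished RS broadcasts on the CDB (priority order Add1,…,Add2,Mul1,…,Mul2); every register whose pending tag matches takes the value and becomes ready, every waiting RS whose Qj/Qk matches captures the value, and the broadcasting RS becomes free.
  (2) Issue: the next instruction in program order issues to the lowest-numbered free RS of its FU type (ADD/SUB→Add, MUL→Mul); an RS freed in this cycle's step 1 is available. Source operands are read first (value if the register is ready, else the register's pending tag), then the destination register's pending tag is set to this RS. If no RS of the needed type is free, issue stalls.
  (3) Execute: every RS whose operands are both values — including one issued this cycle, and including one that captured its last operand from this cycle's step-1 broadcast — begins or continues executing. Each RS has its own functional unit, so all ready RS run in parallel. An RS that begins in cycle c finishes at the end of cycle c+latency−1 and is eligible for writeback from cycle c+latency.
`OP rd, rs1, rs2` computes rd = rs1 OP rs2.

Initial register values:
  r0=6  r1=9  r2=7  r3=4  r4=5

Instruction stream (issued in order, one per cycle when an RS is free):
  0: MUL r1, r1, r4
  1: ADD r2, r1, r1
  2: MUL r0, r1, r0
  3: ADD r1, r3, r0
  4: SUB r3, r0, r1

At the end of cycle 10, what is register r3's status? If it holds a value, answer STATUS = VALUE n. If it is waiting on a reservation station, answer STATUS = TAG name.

STATUS = TAG Add1

cycle 1: issue MUL r1<-Mul1 // r0:6,r1:Mul1,r2:7,r3:4,r4:5
cycle 2: issue ADD r2<-Add1 // r0:6,r1:Mul1,r2:Add1,r3:4,r4:5
cycle 3: issue MUL r0<-Mul2 // r0:Mul2,r1:Mul1,r2:Add1,r3:4,r4:5
cycle 4: issue ADD r1<-Add2 // r0:Mul2,r1:Add2,r2:Add1,r3:4,r4:5
cycle 5: stall // r0:Mul2,r1:Add2,r2:Add1,r3:4,r4:5
cycle 6: CDB Mul1=45; stall // r0:Mul2,r1:Add2,r2:Add1,r3:4,r4:5
cycle 7: stall // r0:Mul2,r1:Add2,r2:Add1,r3:4,r4:5
cycle 8: stall // r0:Mul2,r1:Add2,r2:Add1,r3:4,r4:5
cycle 9: CDB Add1=90; issue SUB r3<-Add1 // r0:Mul2,r1:Add2,r2:90,r3:Add1,r4:5
cycle 10: - // r0:Mul2,r1:Add2,r2:90,r3:Add1,r4:5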